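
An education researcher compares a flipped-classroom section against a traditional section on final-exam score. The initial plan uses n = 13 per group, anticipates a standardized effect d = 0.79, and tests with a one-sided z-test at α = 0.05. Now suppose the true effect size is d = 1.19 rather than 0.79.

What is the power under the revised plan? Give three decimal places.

Power ≈ 0.918

With d = 1.19: δ = d·√(n/2) = 1.19 × √(13/2) = 3.0339. Critical value z_{0.05} = 1.645.
Revised power = P(Z > 1.645 − δ) = Φ(1.389) = 0.9176.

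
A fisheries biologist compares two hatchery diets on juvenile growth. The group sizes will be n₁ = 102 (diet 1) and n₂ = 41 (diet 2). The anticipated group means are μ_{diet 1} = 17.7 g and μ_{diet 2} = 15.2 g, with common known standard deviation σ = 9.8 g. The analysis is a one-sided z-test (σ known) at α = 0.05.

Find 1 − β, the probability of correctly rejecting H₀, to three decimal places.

Power ≈ 0.395

Standardized effect: d = |μ_{diet 1} − μ_{diet 2}| / σ = |17.7 − 15.2| / 9.8 = 0.2551
Noncentrality parameter: δ = d / √(1/n₁ + 1/n₂) = 0.2551 / √(1/102 + 1/41) = 1.3796
One-sided α = 0.05 → critical value z_{0.05} = 1.645.
Power = Φ(δ − 1.645) = Φ(-0.265) = 0.3954.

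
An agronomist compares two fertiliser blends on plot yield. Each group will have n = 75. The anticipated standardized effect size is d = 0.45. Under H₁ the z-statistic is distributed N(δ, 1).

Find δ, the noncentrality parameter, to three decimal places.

δ ≈ 2.756

The noncentrality parameter scales effect size by the design's sample-size factor: δ = d·√(n/2) = 0.45 × √(75/2) = 2.7557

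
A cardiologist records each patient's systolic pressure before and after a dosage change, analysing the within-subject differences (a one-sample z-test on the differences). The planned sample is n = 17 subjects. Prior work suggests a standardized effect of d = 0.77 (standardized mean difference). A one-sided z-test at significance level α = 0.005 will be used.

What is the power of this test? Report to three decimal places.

Noncentrality parameter: δ = d·√n = 0.77 × √17 = 3.1748
Critical value for a one-sided test at α = 0.005: z_α = 2.576.
Power = P(Z > 2.576 − δ) = Φ(0.599) = 0.7254.

Power ≈ 0.725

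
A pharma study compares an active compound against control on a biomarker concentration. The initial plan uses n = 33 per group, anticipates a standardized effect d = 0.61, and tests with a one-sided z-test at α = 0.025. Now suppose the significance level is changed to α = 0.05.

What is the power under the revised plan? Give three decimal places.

δ = d·√(n/2) = 0.61 × √(33/2) = 2.4778 (unchanged). New critical value: z_{0.05} = 1.645.
Revised power = P(Z > 1.645 − δ) = Φ(0.833) = 0.7976.

Power ≈ 0.798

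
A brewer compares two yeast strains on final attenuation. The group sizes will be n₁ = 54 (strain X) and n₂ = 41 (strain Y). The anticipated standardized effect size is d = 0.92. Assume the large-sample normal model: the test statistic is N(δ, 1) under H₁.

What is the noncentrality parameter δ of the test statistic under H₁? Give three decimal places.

δ ≈ 4.441

δ = d / √(1/n₁ + 1/n₂) = 0.92 / √(1/54 + 1/41) = 4.4413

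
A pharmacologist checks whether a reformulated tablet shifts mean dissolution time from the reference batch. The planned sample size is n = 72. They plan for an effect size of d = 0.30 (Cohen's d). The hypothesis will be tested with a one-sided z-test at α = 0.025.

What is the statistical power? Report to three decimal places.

Power ≈ 0.721

Noncentrality parameter: δ = d·√n = 0.30 × √72 = 2.5456
One-sided α = 0.025 → critical value z_{0.025} = 1.960.
Power = P(Z > 1.960 − δ) = Φ(0.586) = 0.7209.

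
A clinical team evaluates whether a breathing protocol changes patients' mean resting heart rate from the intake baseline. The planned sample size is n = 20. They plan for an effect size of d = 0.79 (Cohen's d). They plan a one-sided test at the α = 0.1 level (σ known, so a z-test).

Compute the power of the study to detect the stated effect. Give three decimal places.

Power ≈ 0.988

Noncentrality parameter: δ = d·√n = 0.79 × √20 = 3.5330
Critical value for a one-sided test at α = 0.1: z_α = 1.282.
Power = Φ(δ − 1.282) = Φ(2.251) = 0.9878.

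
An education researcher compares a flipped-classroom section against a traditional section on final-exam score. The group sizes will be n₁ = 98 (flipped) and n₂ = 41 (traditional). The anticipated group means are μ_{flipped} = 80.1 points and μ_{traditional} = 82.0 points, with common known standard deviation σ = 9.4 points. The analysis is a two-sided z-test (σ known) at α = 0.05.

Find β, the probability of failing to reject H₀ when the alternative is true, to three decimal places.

Standardized effect: d = |μ_{flipped} − μ_{traditional}| / σ = |80.1 − 82.0| / 9.4 = 0.2021
Noncentrality parameter: δ = d / √(1/n₁ + 1/n₂) = 0.2021 / √(1/98 + 1/41) = 1.0867
Critical value for a two-sided test at α = 0.05: z_{α/2} = 1.960.
Power = Φ(δ − 1.960) + Φ(−δ − 1.960) = Φ(-0.873) + Φ(-3.047) = 0.1913 + 0.0012 = 0.1924.
Type II error: β = 1 − power = 1 − 0.1924 = 0.8076.

β ≈ 0.808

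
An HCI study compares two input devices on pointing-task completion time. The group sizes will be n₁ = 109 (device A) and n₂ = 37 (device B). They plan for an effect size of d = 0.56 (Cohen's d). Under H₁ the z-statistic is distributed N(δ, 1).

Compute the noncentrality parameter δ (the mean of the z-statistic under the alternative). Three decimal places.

δ = d / √(1/n₁ + 1/n₂) = 0.56 / √(1/109 + 1/37) = 2.9432

δ ≈ 2.943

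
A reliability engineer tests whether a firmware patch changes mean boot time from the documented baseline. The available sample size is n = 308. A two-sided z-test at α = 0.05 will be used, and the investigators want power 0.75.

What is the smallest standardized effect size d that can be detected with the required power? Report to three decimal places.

d ≈ 0.150

Need Φ(δ − 1.960) = 0.75, so δ = 1.960 + 0.674 = 2.634.
(The second rejection-region term Φ(−δ − z_{α/2}) is negligible and dropped.)
δ = d·√n ⇒ d = δ/√n = 2.634/√308 = 0.1501.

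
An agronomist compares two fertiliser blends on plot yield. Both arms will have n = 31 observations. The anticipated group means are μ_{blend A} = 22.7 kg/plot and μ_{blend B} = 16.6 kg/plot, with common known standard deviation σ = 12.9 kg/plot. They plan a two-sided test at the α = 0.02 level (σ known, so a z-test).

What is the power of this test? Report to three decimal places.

Power ≈ 0.321

Standardized effect: d = |μ_{blend A} − μ_{blend B}| / σ = |22.7 − 16.6| / 12.9 = 0.4729
Noncentrality parameter: δ = d·√(n/2) = 0.4729 × √(31/2) = 1.8617
Critical value for a two-sided test at α = 0.02: z_{α/2} = 2.326.
Power = Φ(δ − 2.326) + Φ(−δ − 2.326) = Φ(-0.465) + Φ(-4.188) = 0.3211 + 0.0000 = 0.3211.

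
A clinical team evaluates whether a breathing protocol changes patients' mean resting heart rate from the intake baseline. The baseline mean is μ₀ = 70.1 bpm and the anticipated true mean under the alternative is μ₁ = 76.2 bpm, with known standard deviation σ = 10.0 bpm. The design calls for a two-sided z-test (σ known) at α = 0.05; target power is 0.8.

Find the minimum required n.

n = 22

Standardized effect: d = |μ₁ − μ₀| / σ = |76.2 − 70.1| / 10.0 = 0.6100
Set Φ(δ − 1.960) = 0.8; then δ − 1.960 = Φ⁻¹(0.8) = 0.842, giving δ = 2.802.
(The Φ(−δ − z_{α/2}) term is vanishingly small for δ > 0 and is dropped in the standard sample-size formula.)
δ = d·√n ⇒ n = (δ/d)² = (2.802 / 0.6100)² = 21.09.
Rounding up, n = 22.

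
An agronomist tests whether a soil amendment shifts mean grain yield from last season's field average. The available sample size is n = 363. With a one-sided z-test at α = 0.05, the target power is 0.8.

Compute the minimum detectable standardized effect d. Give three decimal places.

d ≈ 0.131

Need Φ(δ − 1.645) = 0.8, so δ = 1.645 + 0.842 = 2.486.
δ = d·√n ⇒ d = δ/√n = 2.486/√363 = 0.1305.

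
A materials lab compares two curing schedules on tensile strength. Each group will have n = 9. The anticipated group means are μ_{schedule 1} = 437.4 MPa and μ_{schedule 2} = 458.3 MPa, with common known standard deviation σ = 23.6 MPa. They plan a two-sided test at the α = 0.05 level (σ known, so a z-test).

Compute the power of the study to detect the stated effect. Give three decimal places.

Power ≈ 0.468

Standardized effect: d = |μ_{schedule 1} − μ_{schedule 2}| / σ = |437.4 − 458.3| / 23.6 = 0.8856
Noncentrality parameter: δ = d·√(n/2) = 0.8856 × √(9/2) = 1.8786
Two-sided α = 0.05 → critical value z_{0.025} = 1.960.
Power = Φ(δ − 1.960) + Φ(−δ − 1.960) = Φ(-0.081) + Φ(-3.839) = 0.4676 + 0.0001 = 0.4676.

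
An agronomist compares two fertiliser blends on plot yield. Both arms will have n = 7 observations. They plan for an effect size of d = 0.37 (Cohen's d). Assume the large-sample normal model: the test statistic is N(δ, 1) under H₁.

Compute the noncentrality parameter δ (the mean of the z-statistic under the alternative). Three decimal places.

δ ≈ 0.692

δ = d·√(n/2) = 0.37 × √(7/2) = 0.6922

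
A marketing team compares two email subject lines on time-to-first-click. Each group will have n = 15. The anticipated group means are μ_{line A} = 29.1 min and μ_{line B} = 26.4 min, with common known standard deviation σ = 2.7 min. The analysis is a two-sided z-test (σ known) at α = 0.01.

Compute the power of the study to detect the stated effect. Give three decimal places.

Power ≈ 0.565

Standardized effect: d = |μ_{line A} − μ_{line B}| / σ = |29.1 − 26.4| / 2.7 = 1.0000
Noncentrality parameter: δ = d·√(n/2) = 1.0000 × √(15/2) = 2.7386
Two-sided α = 0.01 → critical value z_{0.005} = 2.576.
Power = Φ(δ − 2.576) + Φ(−δ − 2.576) = Φ(0.163) + Φ(-5.314) = 0.5647 + 0.0000 = 0.5647.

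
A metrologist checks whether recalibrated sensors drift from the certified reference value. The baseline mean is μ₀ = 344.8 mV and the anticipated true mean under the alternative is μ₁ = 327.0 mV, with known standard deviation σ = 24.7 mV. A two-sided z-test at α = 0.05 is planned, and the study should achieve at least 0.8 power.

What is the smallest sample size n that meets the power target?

n = 16

Standardized effect: d = |μ₁ − μ₀| / σ = |327.0 − 344.8| / 24.7 = 0.7206
Set Φ(δ − 1.960) = 0.8; then δ − 1.960 = Φ⁻¹(0.8) = 0.842, giving δ = 2.802.
(For δ > 0 the lower-tail rejection region contributes negligibly to power, so the one-term inversion is standard.)
δ = d·√n ⇒ n = (δ/d)² = (2.802 / 0.7206)² = 15.11.
Round up to the next whole unit.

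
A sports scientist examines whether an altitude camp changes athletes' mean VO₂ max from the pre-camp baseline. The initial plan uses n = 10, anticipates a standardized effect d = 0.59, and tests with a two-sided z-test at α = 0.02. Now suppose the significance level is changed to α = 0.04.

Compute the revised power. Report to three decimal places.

δ = d·√n = 0.59 × √10 = 1.8657 (unchanged). New critical value: z_{0.02} = 2.054.
Revised power = Φ(δ − 2.054) + Φ(−δ − 2.054) = Φ(-0.188) + Φ(-3.919) = 0.4254 + 0.0000 = 0.4255.

Power ≈ 0.425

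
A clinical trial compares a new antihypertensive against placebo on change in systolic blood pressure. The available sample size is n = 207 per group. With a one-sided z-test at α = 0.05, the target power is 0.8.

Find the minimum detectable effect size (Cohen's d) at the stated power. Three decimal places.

d ≈ 0.244

Need Φ(δ − 1.645) = 0.8, so δ = 1.645 + 0.842 = 2.486.
δ = d·√(n/2) ⇒ d = δ/√(n/2) = 2.486/√(207/2) = 0.2444.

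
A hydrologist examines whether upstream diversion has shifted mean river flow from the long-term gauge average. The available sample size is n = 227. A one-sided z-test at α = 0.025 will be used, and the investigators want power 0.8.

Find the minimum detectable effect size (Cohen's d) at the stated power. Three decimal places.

Need Φ(δ − 1.960) = 0.8, so δ = 1.960 + 0.842 = 2.802.
δ = d·√n ⇒ d = δ/√n = 2.802/√227 = 0.1859.

d ≈ 0.186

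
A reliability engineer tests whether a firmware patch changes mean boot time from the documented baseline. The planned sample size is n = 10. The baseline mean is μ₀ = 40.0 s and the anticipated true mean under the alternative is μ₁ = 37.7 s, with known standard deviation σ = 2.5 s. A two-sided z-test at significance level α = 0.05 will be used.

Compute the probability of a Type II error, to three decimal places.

β ≈ 0.171

Standardized effect: d = |μ₁ − μ₀| / σ = |37.7 − 40.0| / 2.5 = 0.9200
Noncentrality parameter: λ = d·√n = 0.9200 × √10 = 2.9093
Two-sided α = 0.05 → critical value z_{0.025} = 1.960.
Power = Φ(λ − 1.960) + Φ(−λ − 1.960) = Φ(0.949) + Φ(-4.869) = 0.8288 + 0.0000 = 0.8288.
Type II error: β = 1 − power = 1 − 0.8288 = 0.1712.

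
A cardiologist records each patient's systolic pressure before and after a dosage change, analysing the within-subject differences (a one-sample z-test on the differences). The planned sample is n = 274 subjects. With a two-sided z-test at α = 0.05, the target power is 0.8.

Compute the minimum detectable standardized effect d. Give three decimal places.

Required noncentrality: δ = z_{0.025} + z_{0.20} = 1.960 + 0.842 = 2.802.
(The second rejection-region term Φ(−δ − z_{α/2}) is negligible and dropped.)
δ = d·√n ⇒ d = δ/√n = 2.802/√274 = 0.1692.

d ≈ 0.169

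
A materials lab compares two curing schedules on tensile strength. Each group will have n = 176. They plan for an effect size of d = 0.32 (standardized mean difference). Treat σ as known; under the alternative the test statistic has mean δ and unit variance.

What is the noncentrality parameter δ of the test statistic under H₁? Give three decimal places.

δ ≈ 3.002

The noncentrality parameter scales effect size by the design's sample-size factor: δ = d·√(n/2) = 0.32 × √(176/2) = 3.0019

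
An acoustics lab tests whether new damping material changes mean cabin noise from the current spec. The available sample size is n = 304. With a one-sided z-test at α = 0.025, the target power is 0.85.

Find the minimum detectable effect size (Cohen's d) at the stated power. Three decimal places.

d ≈ 0.172

Need Φ(δ − 1.960) = 0.85, so δ = 1.960 + 1.036 = 2.996.
δ = d·√n ⇒ d = δ/√n = 2.996/√304 = 0.1719.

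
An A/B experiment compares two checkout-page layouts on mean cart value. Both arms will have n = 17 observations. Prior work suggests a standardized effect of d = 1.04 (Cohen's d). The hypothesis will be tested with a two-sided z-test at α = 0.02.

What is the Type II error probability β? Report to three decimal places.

β ≈ 0.240

Noncentrality parameter: δ = d·√(n/2) = 1.04 × √(17/2) = 3.0321
Critical value for a two-sided test at α = 0.02: z_{α/2} = 2.326.
Power = Φ(δ − 2.326) + Φ(−δ − 2.326) = Φ(0.706) + Φ(-5.358) = 0.7598 + 0.0000 = 0.7598.
Type II error: β = 1 − power = 1 − 0.7598 = 0.2402.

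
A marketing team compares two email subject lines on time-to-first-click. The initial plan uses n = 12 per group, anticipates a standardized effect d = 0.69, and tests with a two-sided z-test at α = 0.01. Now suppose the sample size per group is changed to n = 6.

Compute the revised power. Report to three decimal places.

With n = 6 per group: δ = d·√(n/2) = 0.69 × √(6/2) = 1.1951. Critical value z_{0.005} = 2.576.
Revised power = Φ(δ − 2.576) + Φ(−δ − 2.576) = Φ(-1.381) + Φ(-3.771) = 0.0837 + 0.0001 = 0.0838.

Power ≈ 0.084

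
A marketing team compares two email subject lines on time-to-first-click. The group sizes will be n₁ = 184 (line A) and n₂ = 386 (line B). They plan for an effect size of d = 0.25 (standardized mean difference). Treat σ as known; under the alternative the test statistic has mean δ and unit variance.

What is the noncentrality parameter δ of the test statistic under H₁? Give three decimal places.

The noncentrality parameter scales effect size by the design's sample-size factor: δ = d / √(1/n₁ + 1/n₂) = 0.25 / √(1/184 + 1/386) = 2.7906

δ ≈ 2.791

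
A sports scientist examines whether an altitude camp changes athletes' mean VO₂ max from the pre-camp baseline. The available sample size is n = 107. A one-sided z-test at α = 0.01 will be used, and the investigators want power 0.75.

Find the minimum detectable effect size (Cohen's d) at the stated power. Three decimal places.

Required noncentrality: δ = z_{0.01} + z_{0.25} = 2.326 + 0.674 = 3.001.
δ = d·√n ⇒ d = δ/√n = 3.001/√107 = 0.2901.

d ≈ 0.290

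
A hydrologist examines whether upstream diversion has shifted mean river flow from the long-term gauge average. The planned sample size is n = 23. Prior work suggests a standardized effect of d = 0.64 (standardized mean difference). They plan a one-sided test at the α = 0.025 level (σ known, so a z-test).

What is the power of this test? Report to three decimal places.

Power ≈ 0.866

Noncentrality parameter: δ = d·√n = 0.64 × √23 = 3.0693
Critical value for a one-sided test at α = 0.025: z_α = 1.960.
Power = P(Z > 1.960 − δ) = Φ(1.109) = 0.8664.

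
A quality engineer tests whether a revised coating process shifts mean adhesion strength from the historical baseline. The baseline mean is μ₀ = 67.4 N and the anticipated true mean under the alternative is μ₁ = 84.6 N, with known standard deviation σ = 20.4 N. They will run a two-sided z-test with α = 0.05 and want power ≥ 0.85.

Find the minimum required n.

Standardized effect: d = |μ₁ − μ₀| / σ = |84.6 − 67.4| / 20.4 = 0.8431
Set Φ(δ − 1.960) = 0.85; then δ − 1.960 = Φ⁻¹(0.85) = 1.036, giving δ = 2.996.
(Ignoring the negligible lower-tail rejection probability gives the usual closed-form inversion.)
δ = d·√n ⇒ n = (δ/d)² = (2.996 / 0.8431)² = 12.63.
Round up to the next whole unit.

n = 13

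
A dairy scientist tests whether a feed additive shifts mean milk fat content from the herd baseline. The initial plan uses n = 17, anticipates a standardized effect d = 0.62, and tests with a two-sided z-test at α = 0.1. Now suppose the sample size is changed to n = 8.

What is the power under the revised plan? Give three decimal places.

Power ≈ 0.544

With n = 8: δ = d·√n = 0.62 × √8 = 1.7536. Critical value z_{0.05} = 1.645.
Revised power = Φ(δ − 1.645) + Φ(−δ − 1.645) = Φ(0.109) + Φ(-3.398) = 0.5433 + 0.0003 = 0.5436.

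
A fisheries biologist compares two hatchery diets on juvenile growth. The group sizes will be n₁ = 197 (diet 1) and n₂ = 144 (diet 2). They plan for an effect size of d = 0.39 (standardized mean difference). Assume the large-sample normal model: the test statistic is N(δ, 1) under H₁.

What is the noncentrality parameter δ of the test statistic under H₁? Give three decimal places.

δ ≈ 3.557

δ = d / √(1/n₁ + 1/n₂) = 0.39 / √(1/197 + 1/144) = 3.5571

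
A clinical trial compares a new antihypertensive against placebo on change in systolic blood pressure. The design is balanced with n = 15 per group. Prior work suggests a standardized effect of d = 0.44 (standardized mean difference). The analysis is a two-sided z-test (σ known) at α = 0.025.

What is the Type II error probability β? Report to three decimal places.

Noncentrality parameter: δ = d·√(n/2) = 0.44 × √(15/2) = 1.2050
Critical value for a two-sided test at α = 0.025: z_{α/2} = 2.241.
Power = Φ(δ − 2.241) + Φ(−δ − 2.241) = Φ(-1.036) + Φ(-3.446) = 0.1500 + 0.0003 = 0.1503.
Type II error: β = 1 − power = 1 − 0.1503 = 0.8497.

β ≈ 0.850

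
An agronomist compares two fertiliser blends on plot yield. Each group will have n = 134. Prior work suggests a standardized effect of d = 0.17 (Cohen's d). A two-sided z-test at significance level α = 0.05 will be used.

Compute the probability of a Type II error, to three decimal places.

Noncentrality parameter: λ = d·√(n/2) = 0.17 × √(134/2) = 1.3915
Two-sided α = 0.05 → critical value z_{0.025} = 1.960.
Power = Φ(λ − 1.960) + Φ(−λ − 1.960) = Φ(-0.568) + Φ(-3.351) = 0.2849 + 0.0004 = 0.2853.
Type II error: β = 1 − power = 1 − 0.2853 = 0.7147.

β ≈ 0.715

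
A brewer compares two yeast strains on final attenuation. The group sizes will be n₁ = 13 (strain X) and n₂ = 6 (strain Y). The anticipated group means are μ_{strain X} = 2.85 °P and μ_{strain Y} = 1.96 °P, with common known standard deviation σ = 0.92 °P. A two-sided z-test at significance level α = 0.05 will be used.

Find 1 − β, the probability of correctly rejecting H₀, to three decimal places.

Power ≈ 0.500

Standardized effect: d = |μ_{strain X} − μ_{strain Y}| / σ = |2.85 − 1.96| / 0.92 = 0.9674
Noncentrality parameter: δ = d / √(1/n₁ + 1/n₂) = 0.9674 / √(1/13 + 1/6) = 1.9601
Two-sided α = 0.05 → critical value z_{0.025} = 1.960.
Power = Φ(δ − 1.960) + Φ(−δ − 1.960) = Φ(0.000) + Φ(-3.920) = 0.5000 + 0.0000 = 0.5001.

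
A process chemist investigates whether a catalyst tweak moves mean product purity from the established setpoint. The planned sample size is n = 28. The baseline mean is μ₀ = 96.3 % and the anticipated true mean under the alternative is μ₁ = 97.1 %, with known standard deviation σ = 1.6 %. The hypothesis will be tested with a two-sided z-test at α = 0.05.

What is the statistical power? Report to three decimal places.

Power ≈ 0.754

Standardized effect: d = |μ₁ − μ₀| / σ = |97.1 − 96.3| / 1.6 = 0.5000
Noncentrality parameter: λ = d·√n = 0.5000 × √28 = 2.6458
Critical value for a two-sided test at α = 0.05: z_{α/2} = 1.960.
Power = Φ(λ − 1.960) + Φ(−λ − 1.960) = Φ(0.686) + Φ(-4.606) = 0.7536 + 0.0000 = 0.7536.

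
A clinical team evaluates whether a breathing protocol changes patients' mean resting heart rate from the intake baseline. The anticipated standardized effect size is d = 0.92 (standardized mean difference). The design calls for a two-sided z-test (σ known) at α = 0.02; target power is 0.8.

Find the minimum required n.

For power 0.8 need Φ(δ − z_{0.01}) = 0.8, so δ = z_{0.01} + z_{0.20} = 2.326 + 0.842 = 3.168.
(Ignoring the negligible lower-tail rejection probability gives the usual closed-form inversion.)
δ = d·√n ⇒ n = (δ/d)² = (3.168 / 0.92)² = 11.86.
Rounding up, n = 12.

n = 12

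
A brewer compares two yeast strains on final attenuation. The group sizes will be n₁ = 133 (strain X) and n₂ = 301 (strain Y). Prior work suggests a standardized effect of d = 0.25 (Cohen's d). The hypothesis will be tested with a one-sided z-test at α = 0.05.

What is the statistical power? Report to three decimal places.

Noncentrality parameter: δ = d / √(1/n₁ + 1/n₂) = 0.25 / √(1/133 + 1/301) = 2.4011
One-sided α = 0.05 → critical value z_{0.05} = 1.645.
Power = P(Z > 1.645 − δ) = Φ(0.756) = 0.7752.

Power ≈ 0.775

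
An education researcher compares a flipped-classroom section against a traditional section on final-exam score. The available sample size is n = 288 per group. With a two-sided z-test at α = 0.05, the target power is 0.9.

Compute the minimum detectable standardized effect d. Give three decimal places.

d ≈ 0.270

Required noncentrality: δ = z_{0.025} + z_{0.10} = 1.960 + 1.282 = 3.242.
(The second rejection-region term Φ(−δ − z_{α/2}) is negligible and dropped.)
δ = d·√(n/2) ⇒ d = δ/√(n/2) = 3.242/√(288/2) = 0.2701.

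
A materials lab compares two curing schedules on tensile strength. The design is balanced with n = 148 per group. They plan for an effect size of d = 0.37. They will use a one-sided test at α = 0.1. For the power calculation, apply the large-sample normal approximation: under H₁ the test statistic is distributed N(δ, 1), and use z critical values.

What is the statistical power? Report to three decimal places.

Power ≈ 0.971

Noncentrality parameter: δ = d·√(n/2) = 0.37 × √(148/2) = 3.1829
One-sided α = 0.1 → critical value z_{0.1} = 1.282.
Power = Φ(δ − 1.282) = Φ(1.901) = 0.9714.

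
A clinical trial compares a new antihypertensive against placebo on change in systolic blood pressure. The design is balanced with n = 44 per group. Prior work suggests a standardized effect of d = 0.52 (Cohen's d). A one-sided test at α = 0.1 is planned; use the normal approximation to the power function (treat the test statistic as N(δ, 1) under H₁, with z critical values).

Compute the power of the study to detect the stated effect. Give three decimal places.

Power ≈ 0.876

Noncentrality parameter: δ = d·√(n/2) = 0.52 × √(44/2) = 2.4390
One-sided α = 0.1 → critical value z_{0.1} = 1.282.
Power = P(Z > 1.282 − δ) = Φ(1.157) = 0.8765.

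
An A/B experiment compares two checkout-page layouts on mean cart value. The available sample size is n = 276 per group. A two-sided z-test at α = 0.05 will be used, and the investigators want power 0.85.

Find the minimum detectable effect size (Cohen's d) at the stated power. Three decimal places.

Need Φ(δ − 1.960) = 0.85, so δ = 1.960 + 1.036 = 2.996.
(Lower-tail contribution to power is negligible for δ > 0.)
δ = d·√(n/2) ⇒ d = δ/√(n/2) = 2.996/√(276/2) = 0.2551.

d ≈ 0.255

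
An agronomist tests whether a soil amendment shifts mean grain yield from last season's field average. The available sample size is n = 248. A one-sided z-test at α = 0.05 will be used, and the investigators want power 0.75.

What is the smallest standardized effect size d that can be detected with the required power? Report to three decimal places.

d ≈ 0.147

Required noncentrality: δ = z_{0.05} + z_{0.25} = 1.645 + 0.674 = 2.319.
δ = d·√n ⇒ d = δ/√n = 2.319/√248 = 0.1473.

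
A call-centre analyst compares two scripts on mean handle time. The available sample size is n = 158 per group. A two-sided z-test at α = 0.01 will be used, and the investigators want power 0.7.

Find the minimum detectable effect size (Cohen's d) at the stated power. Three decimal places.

Need Φ(δ − 2.576) = 0.7, so δ = 2.576 + 0.524 = 3.100.
(Lower-tail contribution to power is negligible for δ > 0.)
δ = d·√(n/2) ⇒ d = δ/√(n/2) = 3.100/√(158/2) = 0.3488.

d ≈ 0.349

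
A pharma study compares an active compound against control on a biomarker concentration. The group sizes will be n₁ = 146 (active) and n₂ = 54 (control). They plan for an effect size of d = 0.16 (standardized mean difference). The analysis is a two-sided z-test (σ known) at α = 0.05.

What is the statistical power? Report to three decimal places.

Power ≈ 0.171

Noncentrality parameter: δ = d / √(1/n₁ + 1/n₂) = 0.16 / √(1/146 + 1/54) = 1.0046
Critical value for a two-sided test at α = 0.05: z_{α/2} = 1.960.
Power = Φ(δ − 1.960) + Φ(−δ − 1.960) = Φ(-0.955) + Φ(-2.965) = 0.1697 + 0.0015 = 0.1712.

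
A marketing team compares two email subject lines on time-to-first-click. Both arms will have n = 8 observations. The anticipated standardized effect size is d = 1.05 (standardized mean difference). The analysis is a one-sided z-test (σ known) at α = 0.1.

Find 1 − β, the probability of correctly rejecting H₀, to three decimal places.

Power ≈ 0.793

Noncentrality parameter: δ = d·√(n/2) = 1.05 × √(8/2) = 2.1000
One-sided α = 0.1 → critical value z_{0.1} = 1.282.
Power = Φ(δ − 1.282) = Φ(0.818) = 0.7934.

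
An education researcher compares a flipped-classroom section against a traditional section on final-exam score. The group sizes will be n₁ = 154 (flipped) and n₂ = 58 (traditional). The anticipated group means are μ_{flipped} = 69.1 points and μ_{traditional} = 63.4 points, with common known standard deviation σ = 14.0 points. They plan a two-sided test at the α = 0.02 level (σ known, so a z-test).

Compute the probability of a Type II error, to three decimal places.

Standardized effect: d = |μ_{flipped} − μ_{traditional}| / σ = |69.1 − 63.4| / 14.0 = 0.4071
Noncentrality parameter: δ = d / √(1/n₁ + 1/n₂) = 0.4071 / √(1/154 + 1/58) = 2.6427
Critical value for a two-sided test at α = 0.02: z_{α/2} = 2.326.
Power = Φ(δ − 2.326) + Φ(−δ − 2.326) = Φ(0.316) + Φ(-4.969) = 0.6241 + 0.0000 = 0.6241.
Type II error: β = 1 − power = 1 − 0.6241 = 0.3759.

β ≈ 0.376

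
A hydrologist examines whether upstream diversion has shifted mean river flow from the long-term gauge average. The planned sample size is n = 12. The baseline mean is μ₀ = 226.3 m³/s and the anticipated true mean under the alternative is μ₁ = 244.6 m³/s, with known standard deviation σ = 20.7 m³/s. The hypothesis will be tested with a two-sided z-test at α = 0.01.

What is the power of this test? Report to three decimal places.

Power ≈ 0.687

Standardized effect: d = |μ₁ − μ₀| / σ = |244.6 − 226.3| / 20.7 = 0.8841
Noncentrality parameter: λ = d·√n = 0.8841 × √12 = 3.0625
Two-sided α = 0.01 → critical value z_{0.005} = 2.576.
Power = Φ(λ − 2.576) + Φ(−λ − 2.576) = Φ(0.487) + Φ(-5.638) = 0.6867 + 0.0000 = 0.6867.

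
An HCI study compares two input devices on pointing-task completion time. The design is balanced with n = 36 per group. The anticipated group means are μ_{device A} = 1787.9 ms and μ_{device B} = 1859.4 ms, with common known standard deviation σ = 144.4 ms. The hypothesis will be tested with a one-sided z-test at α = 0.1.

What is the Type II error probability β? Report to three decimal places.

β ≈ 0.206

Standardized effect: d = |μ_{device A} − μ_{device B}| / σ = |1787.9 − 1859.4| / 144.4 = 0.4952
Noncentrality parameter: δ = d·√(n/2) = 0.4952 × √(36/2) = 2.1008
Critical value for a one-sided test at α = 0.1: z_α = 1.282.
Power = Φ(δ − 1.282) = Φ(0.819) = 0.7937.
Type II error: β = 1 − power = 1 − 0.7937 = 0.2063.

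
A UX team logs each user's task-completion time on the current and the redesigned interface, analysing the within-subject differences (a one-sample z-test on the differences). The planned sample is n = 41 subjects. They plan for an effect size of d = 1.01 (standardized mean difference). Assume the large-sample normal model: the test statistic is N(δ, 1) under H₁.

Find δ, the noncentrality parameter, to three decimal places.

δ = d·√n = 1.01 × √41 = 6.4672

δ ≈ 6.467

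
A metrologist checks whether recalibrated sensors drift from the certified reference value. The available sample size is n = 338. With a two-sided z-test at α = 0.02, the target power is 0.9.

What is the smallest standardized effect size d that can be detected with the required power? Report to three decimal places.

Required noncentrality: δ = z_{0.01} + z_{0.10} = 2.326 + 1.282 = 3.608.
(The second rejection-region term Φ(−δ − z_{α/2}) is negligible and dropped.)
δ = d·√n ⇒ d = δ/√n = 3.608/√338 = 0.1962.

d ≈ 0.196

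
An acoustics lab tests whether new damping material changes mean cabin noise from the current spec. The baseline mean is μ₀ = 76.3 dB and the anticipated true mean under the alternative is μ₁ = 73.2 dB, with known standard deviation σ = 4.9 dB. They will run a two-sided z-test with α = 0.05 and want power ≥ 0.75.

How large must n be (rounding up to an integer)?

Standardized effect: d = |μ₁ − μ₀| / σ = |73.2 − 76.3| / 4.9 = 0.6327
For power 0.75 need Φ(δ − z_{0.025}) = 0.75, so δ = z_{0.025} + z_{0.25} = 1.960 + 0.674 = 2.634.
(For δ > 0 the lower-tail rejection region contributes negligibly to power, so the one-term inversion is standard.)
δ = d·√n ⇒ n = (δ/d)² = (2.634 / 0.6327)² = 17.34.
Round up to the next whole unit.

n = 18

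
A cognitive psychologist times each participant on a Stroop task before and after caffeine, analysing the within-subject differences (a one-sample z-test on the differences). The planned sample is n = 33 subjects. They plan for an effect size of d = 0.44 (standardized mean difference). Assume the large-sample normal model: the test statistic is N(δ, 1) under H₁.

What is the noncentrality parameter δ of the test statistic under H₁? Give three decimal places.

δ ≈ 2.528

The noncentrality parameter scales effect size by the design's sample-size factor: δ = d·√n = 0.44 × √33 = 2.5276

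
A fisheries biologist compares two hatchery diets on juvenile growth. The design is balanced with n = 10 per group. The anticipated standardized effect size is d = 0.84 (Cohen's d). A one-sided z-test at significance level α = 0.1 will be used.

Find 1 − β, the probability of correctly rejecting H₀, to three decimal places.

Power ≈ 0.725

Noncentrality parameter: δ = d·√(n/2) = 0.84 × √(10/2) = 1.8783
One-sided α = 0.1 → critical value z_{0.1} = 1.282.
Power = Φ(δ − 1.282) = Φ(0.597) = 0.7247.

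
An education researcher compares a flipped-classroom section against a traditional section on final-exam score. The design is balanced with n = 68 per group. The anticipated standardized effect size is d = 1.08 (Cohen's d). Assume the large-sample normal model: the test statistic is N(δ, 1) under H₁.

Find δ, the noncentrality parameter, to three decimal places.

δ = d·√(n/2) = 1.08 × √(68/2) = 6.2974

δ ≈ 6.297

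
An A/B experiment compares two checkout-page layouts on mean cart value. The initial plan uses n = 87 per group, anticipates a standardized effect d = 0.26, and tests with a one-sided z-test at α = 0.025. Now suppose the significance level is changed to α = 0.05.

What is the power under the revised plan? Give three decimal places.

δ = d·√(n/2) = 0.26 × √(87/2) = 1.7148 (unchanged). New critical value: z_{0.05} = 1.645.
Revised power = Φ(δ − 1.645) = Φ(0.070) = 0.5279.

Power ≈ 0.528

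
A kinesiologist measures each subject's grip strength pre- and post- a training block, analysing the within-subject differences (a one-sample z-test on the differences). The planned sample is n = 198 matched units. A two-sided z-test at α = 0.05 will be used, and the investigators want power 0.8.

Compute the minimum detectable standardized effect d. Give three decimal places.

Required noncentrality: δ = z_{0.025} + z_{0.20} = 1.960 + 0.842 = 2.802.
(Lower-tail contribution to power is negligible for δ > 0.)
δ = d·√n ⇒ d = δ/√n = 2.802/√198 = 0.1991.

d ≈ 0.199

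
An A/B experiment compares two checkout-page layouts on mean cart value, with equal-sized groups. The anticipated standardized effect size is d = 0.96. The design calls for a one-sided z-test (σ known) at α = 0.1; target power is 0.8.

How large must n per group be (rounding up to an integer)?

n = 10 per group

Set Φ(δ − 1.282) = 0.8; then δ − 1.282 = Φ⁻¹(0.8) = 0.842, giving δ = 2.123.
δ = d·√(n/2) ⇒ n = 2(δ/d)² = 2 × (2.123 / 0.96)² = 9.78.
Round up to the next whole unit.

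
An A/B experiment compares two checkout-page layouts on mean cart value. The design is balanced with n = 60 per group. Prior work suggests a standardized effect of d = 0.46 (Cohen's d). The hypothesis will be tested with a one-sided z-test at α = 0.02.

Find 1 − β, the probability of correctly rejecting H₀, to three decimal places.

Power ≈ 0.679

Noncentrality parameter: δ = d·√(n/2) = 0.46 × √(60/2) = 2.5195
One-sided α = 0.02 → critical value z_{0.02} = 2.054.
Power = Φ(δ − 2.054) = Φ(0.466) = 0.6793.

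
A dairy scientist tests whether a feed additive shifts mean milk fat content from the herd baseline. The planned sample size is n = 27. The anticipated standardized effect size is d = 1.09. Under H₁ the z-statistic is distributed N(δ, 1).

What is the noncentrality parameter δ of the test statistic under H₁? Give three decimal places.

δ ≈ 5.664

δ = d·√n = 1.09 × √27 = 5.6638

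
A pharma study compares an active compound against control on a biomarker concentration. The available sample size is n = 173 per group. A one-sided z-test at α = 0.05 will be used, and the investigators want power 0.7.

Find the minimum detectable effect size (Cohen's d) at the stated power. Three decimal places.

Need Φ(δ − 1.645) = 0.7, so δ = 1.645 + 0.524 = 2.169.
δ = d·√(n/2) ⇒ d = δ/√(n/2) = 2.169/√(173/2) = 0.2332.

d ≈ 0.233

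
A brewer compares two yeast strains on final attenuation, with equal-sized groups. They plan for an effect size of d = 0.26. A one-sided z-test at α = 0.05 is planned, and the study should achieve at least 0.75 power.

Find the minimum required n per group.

n = 160 per group

For power 0.75 need Φ(δ − z_{0.05}) = 0.75, so δ = z_{0.05} + z_{0.25} = 1.645 + 0.674 = 2.319.
δ = d·√(n/2) ⇒ n = 2(δ/d)² = 2 × (2.319 / 0.26)² = 159.15.
Rounding up, n = 160 per group.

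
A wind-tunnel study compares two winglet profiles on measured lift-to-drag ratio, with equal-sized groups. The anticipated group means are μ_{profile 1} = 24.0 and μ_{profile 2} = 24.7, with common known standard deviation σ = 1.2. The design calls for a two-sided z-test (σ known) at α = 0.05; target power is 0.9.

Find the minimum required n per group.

n = 62 per group

Standardized effect: d = |μ_{profile 1} − μ_{profile 2}| / σ = |24.0 − 24.7| / 1.2 = 0.5833
Set Φ(δ − 1.960) = 0.9; then δ − 1.960 = Φ⁻¹(0.9) = 1.282, giving δ = 3.242.
(Ignoring the negligible lower-tail rejection probability gives the usual closed-form inversion.)
δ = d·√(n/2) ⇒ n = 2(δ/d)² = 2 × (3.242 / 0.5833)² = 61.76.
Round up to the next whole unit.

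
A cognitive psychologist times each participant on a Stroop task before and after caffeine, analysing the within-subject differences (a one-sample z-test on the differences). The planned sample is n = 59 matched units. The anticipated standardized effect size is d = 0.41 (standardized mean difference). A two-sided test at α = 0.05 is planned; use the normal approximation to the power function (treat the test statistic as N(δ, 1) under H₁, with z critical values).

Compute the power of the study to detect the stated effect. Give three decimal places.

Noncentrality parameter: λ = d·√n = 0.41 × √59 = 3.1493
Critical value for a two-sided test at α = 0.05: z_{α/2} = 1.960.
Power = Φ(λ − 1.960) + Φ(−λ − 1.960) = Φ(1.189) + Φ(-5.109) = 0.8828 + 0.0000 = 0.8828.

Power ≈ 0.883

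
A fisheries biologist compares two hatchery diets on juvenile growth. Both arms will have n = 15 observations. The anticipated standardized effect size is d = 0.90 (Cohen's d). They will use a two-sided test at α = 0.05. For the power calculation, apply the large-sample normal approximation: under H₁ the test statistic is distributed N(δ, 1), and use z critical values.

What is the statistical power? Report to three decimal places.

Power ≈ 0.693

Noncentrality parameter: λ = d·√(n/2) = 0.90 × √(15/2) = 2.4648
Critical value for a two-sided test at α = 0.05: z_{α/2} = 1.960.
Power = Φ(λ − 1.960) + Φ(−λ − 1.960) = Φ(0.505) + Φ(-4.425) = 0.6931 + 0.0000 = 0.6932.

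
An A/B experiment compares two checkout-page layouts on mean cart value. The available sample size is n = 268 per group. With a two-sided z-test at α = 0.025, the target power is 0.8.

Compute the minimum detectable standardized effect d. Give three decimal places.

Need Φ(δ − 2.241) = 0.8, so δ = 2.241 + 0.842 = 3.083.
(Lower-tail contribution to power is negligible for δ > 0.)
δ = d·√(n/2) ⇒ d = δ/√(n/2) = 3.083/√(268/2) = 0.2663.

d ≈ 0.266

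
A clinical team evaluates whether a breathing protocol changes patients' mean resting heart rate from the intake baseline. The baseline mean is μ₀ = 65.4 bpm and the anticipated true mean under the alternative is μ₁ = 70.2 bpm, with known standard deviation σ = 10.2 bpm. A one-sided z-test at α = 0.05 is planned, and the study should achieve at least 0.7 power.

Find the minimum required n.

Standardized effect: d = |μ₁ − μ₀| / σ = |70.2 − 65.4| / 10.2 = 0.4706
Set Φ(δ − 1.645) = 0.7; then δ − 1.645 = Φ⁻¹(0.7) = 0.524, giving δ = 2.169.
δ = d·√n ⇒ n = (δ/d)² = (2.169 / 0.4706)² = 21.25.
Round up to the next whole unit.

n = 22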